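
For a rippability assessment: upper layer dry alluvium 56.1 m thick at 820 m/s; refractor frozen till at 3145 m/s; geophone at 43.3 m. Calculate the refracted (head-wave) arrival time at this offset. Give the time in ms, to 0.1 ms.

145.9 ms

t = x/V₂ + 2h·√(V₂²−V₁²)/(V₁V₂).
√(V₂²−V₁²) = √(3145²−820²) = 3036.2 m/s; delay term = 2·56.1·3036.2/(820·3145) = 0.13210 s.
t = 43.3/3145 + 0.13210 = 0.14586 s.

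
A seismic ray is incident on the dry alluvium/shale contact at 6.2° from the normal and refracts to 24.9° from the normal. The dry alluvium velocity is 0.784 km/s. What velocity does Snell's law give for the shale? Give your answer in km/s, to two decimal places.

3.06 km/s

sin 6.2° = 0.1080; sin 24.9° = 0.4210.
V₂ = V₁·(sin θ₂/sin θ₁) = 0.784·(0.4210/0.1080) = 3.06 km/s.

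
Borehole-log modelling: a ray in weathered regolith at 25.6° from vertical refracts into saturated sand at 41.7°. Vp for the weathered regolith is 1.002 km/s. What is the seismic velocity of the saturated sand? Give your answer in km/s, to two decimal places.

Snell's law: sin 25.6°/V₁ = sin 41.7°/V₂.
V₂ = V₁·sin 41.7°/sin 25.6° = 1.002 × 1.5396 = 1.54 km/s.

1.54 km/s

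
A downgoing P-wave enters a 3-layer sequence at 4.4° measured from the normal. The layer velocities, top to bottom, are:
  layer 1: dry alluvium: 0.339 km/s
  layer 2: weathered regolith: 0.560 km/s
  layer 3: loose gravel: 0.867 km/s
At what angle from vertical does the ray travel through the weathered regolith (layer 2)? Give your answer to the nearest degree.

7°

Ray parameter p = sin 4.4° / 0.339 = 2.2631e-01 s/km.
sin θ_2 = p·V_2 = 2.2631e-01 × 0.560 = 0.1267.
θ_2 = arcsin 0.1267 = 7.28°.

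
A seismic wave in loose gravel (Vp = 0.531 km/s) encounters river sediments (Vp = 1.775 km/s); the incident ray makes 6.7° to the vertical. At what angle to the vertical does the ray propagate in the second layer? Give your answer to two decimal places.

sin θ₁/V₁ = sin θ₂/V₂ ⇒ sin θ₂ = 1.775·sin 6.7°/0.531 = 1.775·0.1167/0.531 = 0.3900.
θ₂ = arcsin 0.3900 = 22.95° from the normal.

22.95°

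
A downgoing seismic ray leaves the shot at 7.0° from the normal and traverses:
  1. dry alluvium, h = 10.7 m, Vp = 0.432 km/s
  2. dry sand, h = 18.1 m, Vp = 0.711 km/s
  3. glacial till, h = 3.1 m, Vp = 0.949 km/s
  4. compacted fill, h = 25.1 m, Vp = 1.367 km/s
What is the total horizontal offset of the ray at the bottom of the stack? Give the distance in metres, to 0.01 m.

16.37 m

p = sin θ₁/V₁ = sin 7.0°/0.432 = 2.8210e-01 s/km is conserved through the stack.
Layer 1: θ = 7.00°; offset = 10.7·tan 7.00° = 1.3138 m.
Layer 2: sin θ = p·0.711 = 0.2006 → θ = 11.57°; offset = 18.1·tan 11.57° = 3.7057 m.
Layer 3: sin θ = p·0.949 = 0.2677 → θ = 15.53°; offset = 3.1·tan 15.53° = 0.8614 m.
Layer 4: sin θ = p·1.367 = 0.3856 → θ = 22.68°; offset = 25.1·tan 22.68° = 10.4910 m.
Total horizontal offset = 16.3719 m.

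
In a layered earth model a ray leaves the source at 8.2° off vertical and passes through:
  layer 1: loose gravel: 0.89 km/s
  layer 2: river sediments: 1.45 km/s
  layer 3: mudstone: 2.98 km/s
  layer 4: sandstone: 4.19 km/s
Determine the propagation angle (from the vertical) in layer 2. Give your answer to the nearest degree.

13°

Ray parameter p = sin 8.2° / 0.89 = 1.6026e-01 s/km.
sin θ_2 = p·V_2 = 1.6026e-01 × 1.45 = 0.2324.
θ_2 = arcsin 0.2324 = 13.44°.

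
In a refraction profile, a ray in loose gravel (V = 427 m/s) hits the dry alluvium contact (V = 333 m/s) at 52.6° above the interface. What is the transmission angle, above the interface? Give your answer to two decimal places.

61.73°

Angle from the normal: 90° − 52.6° = 37.4°.
Snell's law: sin θ₂ = (V₂/V₁)·sin θ₁ = (333/427)·sin 37.4° = 0.4737.
θ₂ = arcsin 0.4737 = 28.27° from the normal.
From the interface: 90° − 28.27° = 61.73°.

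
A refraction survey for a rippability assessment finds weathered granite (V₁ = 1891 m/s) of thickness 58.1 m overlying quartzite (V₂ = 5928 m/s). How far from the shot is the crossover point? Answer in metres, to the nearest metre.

x_cross = 2h·√((V₂+V₁)/(V₂−V₁)).
(V₂+V₁)/(V₂−V₁) = (5928+1891)/(5928−1891) = 1.9368; √ = 1.3917.
x_cross = 2·58.1·1.3917 = 161.72 m.

162 m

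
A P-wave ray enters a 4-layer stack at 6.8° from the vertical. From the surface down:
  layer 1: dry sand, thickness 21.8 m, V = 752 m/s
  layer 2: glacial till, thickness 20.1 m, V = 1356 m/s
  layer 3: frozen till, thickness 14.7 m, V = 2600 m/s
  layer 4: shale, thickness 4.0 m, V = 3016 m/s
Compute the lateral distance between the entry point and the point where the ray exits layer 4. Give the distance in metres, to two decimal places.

Ray parameter p = sin 6.8° / 752 m/s = 1.5745e-04 s/m.
Layer 1: θ = 6.80°; offset = 21.8·tan 6.80° = 2.5995 m.
Layer 2: sin θ = p·1356 = 0.2135 → θ = 12.33°; offset = 20.1·tan 12.33° = 4.3927 m.
Layer 3: sin θ = p·2600 = 0.4094 → θ = 24.17°; offset = 14.7·tan 24.17° = 6.5958 m.
Layer 4: sin θ = p·3016 = 0.4749 → θ = 28.35°; offset = 4.0·tan 28.35° = 2.1584 m.
Σ offsets = 15.7465 m.

15.75 m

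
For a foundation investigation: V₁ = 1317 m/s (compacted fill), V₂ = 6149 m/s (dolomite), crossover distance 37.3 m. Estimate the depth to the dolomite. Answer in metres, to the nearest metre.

h = (x_cross/2)·√((V₂−V₁)/(V₂+V₁)).
(V₂−V₁)/(V₂+V₁) = (6149−1317)/(6149+1317) = 0.6472; √ = 0.8045.
h = (37.3/2)·0.8045 = 15.00 m.

15 m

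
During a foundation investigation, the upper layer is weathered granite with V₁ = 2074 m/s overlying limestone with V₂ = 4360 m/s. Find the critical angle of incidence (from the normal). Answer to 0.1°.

At critical incidence the refracted ray runs along the interface (θ₂ = 90°), so sin θ_c = V₁/V₂.
θ_c = arcsin(2074/4360) = arcsin 0.4757 = 28.40°.

28.4°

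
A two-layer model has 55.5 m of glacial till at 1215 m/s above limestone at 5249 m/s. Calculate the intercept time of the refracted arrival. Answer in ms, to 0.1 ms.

θ_c = arcsin(V₁/V₂) = arcsin(1215/5249) = 13.38°; cos θ_c = 0.9728.
tᵢ = 2h·cos θ_c / V₁ = 2·55.5·0.9728 / 1215 = 0.08888 s.

88.9 ms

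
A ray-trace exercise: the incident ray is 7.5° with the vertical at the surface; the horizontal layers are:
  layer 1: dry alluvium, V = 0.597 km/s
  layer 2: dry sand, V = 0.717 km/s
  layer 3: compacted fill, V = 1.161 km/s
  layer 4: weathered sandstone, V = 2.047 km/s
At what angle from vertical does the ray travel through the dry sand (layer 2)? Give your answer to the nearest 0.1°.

Ray parameter p = sin 7.5° / 0.597 = 2.1864e-01 s/km.
sin θ_2 = p·V_2 = 2.1864e-01 × 0.717 = 0.1568.
θ_2 = arcsin 0.1568 = 9.02°.

9.0°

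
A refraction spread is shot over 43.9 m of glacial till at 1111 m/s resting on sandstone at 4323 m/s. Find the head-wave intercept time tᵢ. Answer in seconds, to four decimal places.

0.0764 s

tᵢ = 2h·√(V₂²−V₁²)/(V₁V₂).
√(V₂²−V₁²) = √(4323²−1111²) = 4177.8 m/s.
tᵢ = 2·43.9·4177.8/(1111·4323) = 0.07637 s.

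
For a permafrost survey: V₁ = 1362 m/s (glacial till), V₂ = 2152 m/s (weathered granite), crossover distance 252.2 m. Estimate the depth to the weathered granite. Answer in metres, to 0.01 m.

59.79 m

x_cross = 2h·√((V₂+V₁)/(V₂−V₁)) → h = x_cross / (2·√((V₂+V₁)/(V₂−V₁))).
√((V₂+V₁)/(V₂−V₁)) = √((2152+1362)/(2152−1362)) = 2.1091.
h = 252.2 / (2·2.1091) = 59.79 m.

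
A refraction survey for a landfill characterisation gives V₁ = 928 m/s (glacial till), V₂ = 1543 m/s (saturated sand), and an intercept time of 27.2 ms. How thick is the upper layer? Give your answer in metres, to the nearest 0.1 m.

θ_c = arcsin(928/1543) = 36.97°; cos θ_c = 0.7989.
tᵢ = 2h cos θ_c/V₁ ⇒ h = tᵢ·V₁/(2 cos θ_c) = 0.0272·928/(2·0.7989) = 15.80 m.

15.8 m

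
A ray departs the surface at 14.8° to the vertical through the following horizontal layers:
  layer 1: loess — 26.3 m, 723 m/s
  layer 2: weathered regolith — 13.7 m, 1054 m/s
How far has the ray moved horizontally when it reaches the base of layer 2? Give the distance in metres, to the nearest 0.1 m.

p = sin θ₁/V₁ = sin 14.8°/723 = 3.5331e-04 s/m is conserved through the stack.
Layer 1: θ = 14.80°; offset = 26.3·tan 14.80° = 6.949 m.
Layer 2: sin θ = p·1054 = 0.3724 → θ = 21.86°; offset = 13.7·tan 21.86° = 5.497 m.
Σ offsets = 12.446 m.

12.4 m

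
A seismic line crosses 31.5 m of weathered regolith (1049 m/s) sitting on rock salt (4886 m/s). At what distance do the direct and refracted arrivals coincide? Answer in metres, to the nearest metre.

78 m

x_cross = 2h·√((V₂+V₁)/(V₂−V₁)).
(V₂+V₁)/(V₂−V₁) = (4886+1049)/(4886−1049) = 1.5468; √ = 1.2437.
x_cross = 2·31.5·1.2437 = 78.35 m.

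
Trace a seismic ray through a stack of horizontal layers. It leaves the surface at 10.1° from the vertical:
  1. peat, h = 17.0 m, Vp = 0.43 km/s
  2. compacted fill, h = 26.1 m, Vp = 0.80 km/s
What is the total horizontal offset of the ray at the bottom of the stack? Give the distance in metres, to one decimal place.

Apply Snell's law at each interface; in layer i the horizontal offset is hᵢ·tan θᵢ.
Layer 1: θ = 10.10°; offset = 17.0·tan 10.10° = 3.028 m.
Layer 2: sin θ = 0.80·sin 10.1°/0.43 = 0.3263, θ = 19.04°; offset = 26.1·tan 19.04° = 9.008 m.
Total horizontal offset = 12.037 m.

12.0 m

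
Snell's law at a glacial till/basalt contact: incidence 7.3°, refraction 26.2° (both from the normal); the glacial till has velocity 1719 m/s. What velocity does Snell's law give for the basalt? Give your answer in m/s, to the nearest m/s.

sin 7.3° = 0.1271; sin 26.2° = 0.4415.
V₂ = V₁·(sin θ₂/sin θ₁) = 1719·(0.4415/0.1271) = 5972.93 m/s.

5973 m/s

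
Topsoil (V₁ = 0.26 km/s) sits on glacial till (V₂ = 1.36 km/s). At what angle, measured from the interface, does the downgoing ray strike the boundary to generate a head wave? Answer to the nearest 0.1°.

79.0°

Critical incidence: sin θ_c = V₁/V₂ = 0.26/1.36 = 0.1912.
θ_c = arcsin 0.1912 = 11.02°.
Measured from the interface: 90° − 11.02° = 78.98°.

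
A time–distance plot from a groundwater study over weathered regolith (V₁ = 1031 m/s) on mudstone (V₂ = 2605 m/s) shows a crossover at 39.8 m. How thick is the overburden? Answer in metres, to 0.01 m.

x_cross = 2h·√((V₂+V₁)/(V₂−V₁)) → h = x_cross / (2·√((V₂+V₁)/(V₂−V₁))).
√((V₂+V₁)/(V₂−V₁)) = √((2605+1031)/(2605−1031)) = 1.5199.
h = 39.8 / (2·1.5199) = 13.09 m.

13.09 m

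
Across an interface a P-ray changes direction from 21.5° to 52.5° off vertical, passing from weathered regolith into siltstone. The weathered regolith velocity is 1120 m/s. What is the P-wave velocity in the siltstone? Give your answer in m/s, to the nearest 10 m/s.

2420 m/s

sin 21.5° = 0.3665; sin 52.5° = 0.7934.
V₂ = V₁·(sin θ₂/sin θ₁) = 1120·(0.7934/0.3665) = 2424.43 m/s.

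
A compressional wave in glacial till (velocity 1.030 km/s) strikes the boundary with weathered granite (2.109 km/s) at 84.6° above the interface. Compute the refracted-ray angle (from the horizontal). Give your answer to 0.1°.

78.9°

Convert to the normal: θ₁ = 90° − 84.6° = 5.4°.
sin θ₁/V₁ = sin θ₂/V₂ ⇒ sin θ₂ = 2.109·sin 5.4°/1.030 = 2.109·0.0941/1.030 = 0.1927.
θ₂ = sin⁻¹(0.1927) = 11.11° (from vertical).
From the interface: 90° − 11.11° = 78.89°.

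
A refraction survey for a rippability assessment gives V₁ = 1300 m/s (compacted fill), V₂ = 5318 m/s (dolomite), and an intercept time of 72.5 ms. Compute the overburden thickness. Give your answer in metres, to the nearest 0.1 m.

48.6 m

h = tᵢ·V₁·V₂ / (2·√(V₂²−V₁²)).
√(V₂²−V₁²) = √(5318² − 1300²) = 5156.7 m/s.
h = 0.0725 s × 1300 × 5318 / (2 × 5156.7) = 48.60 m.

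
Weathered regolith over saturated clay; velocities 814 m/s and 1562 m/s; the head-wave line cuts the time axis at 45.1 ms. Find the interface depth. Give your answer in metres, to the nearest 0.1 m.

21.5 m

θ_c = arcsin(814/1562) = 31.41°; cos θ_c = 0.8535.
tᵢ = 2h cos θ_c/V₁ ⇒ h = tᵢ·V₁/(2 cos θ_c) = 0.0451·814/(2·0.8535) = 21.51 m.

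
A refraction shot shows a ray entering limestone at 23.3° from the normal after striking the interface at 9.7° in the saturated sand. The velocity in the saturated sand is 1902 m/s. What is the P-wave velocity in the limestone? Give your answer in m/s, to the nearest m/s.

4465 m/s

Snell's law: sin 9.7°/V₁ = sin 23.3°/V₂.
V₂ = V₁·sin 23.3°/sin 9.7° = 1902 × 2.3476 = 4465.13 m/s.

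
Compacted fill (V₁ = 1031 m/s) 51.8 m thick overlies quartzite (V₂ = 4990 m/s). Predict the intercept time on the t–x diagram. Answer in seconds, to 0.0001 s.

θ_c = arcsin(V₁/V₂) = arcsin(1031/4990) = 11.92°; cos θ_c = 0.9784.
tᵢ = 2h·cos θ_c / V₁ = 2·51.8·0.9784 / 1031 = 0.09832 s.

0.0983 s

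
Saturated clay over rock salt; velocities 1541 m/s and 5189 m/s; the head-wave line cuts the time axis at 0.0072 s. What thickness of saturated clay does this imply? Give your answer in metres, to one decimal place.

5.8 m

θ_c = arcsin(1541/5189) = 17.28°; cos θ_c = 0.9549.
tᵢ = 2h cos θ_c/V₁ ⇒ h = tᵢ·V₁/(2 cos θ_c) = 0.0072·1541/(2·0.9549) = 5.81 m.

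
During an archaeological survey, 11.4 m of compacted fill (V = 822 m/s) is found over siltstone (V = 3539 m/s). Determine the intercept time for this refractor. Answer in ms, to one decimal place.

θ_c = arcsin(V₁/V₂) = arcsin(822/3539) = 13.43°; cos θ_c = 0.9727.
tᵢ = 2h·cos θ_c / V₁ = 2·11.4·0.9727 / 822 = 0.02698 s.

27.0 ms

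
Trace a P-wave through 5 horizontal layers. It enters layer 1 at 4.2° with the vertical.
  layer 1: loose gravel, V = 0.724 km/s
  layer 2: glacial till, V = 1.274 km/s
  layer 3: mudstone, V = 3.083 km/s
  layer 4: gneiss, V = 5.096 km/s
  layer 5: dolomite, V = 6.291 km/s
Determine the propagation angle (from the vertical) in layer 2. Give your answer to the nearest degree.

7°

Snell's law across each interface conserves sin θ / V, so sin θ_2 = V_2·sin θ₁/V₁.
sin θ_2 = 1.274 × sin 4.2° / 0.724 = 0.1289.
θ_2 = arcsin 0.1289 = 7.40°.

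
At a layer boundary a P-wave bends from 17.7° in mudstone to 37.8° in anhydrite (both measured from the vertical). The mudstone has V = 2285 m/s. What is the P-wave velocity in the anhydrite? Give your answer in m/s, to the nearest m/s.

4606 m/s

Snell's law: sin 17.7°/V₁ = sin 37.8°/V₂.
V₂ = V₁·sin 37.8°/sin 17.7° = 2285 × 2.0159 = 4606.38 m/s.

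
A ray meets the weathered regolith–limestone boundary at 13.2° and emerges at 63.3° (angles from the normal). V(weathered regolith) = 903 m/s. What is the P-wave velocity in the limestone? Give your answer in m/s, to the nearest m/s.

Snell's law: sin 13.2°/V₁ = sin 63.3°/V₂.
V₂ = V₁·sin 63.3°/sin 13.2° = 903 × 3.9123 = 3532.78 m/s.

3533 m/s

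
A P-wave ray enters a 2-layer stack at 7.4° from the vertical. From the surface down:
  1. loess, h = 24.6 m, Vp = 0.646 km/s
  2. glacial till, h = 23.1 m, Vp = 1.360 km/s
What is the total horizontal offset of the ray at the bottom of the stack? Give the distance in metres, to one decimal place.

p = sin θ₁/V₁ = sin 7.4°/0.646 = 1.9937e-01 s/km is conserved through the stack.
Layer 1: θ = 7.40°; offset = 24.6·tan 7.40° = 3.195 m.
Layer 2: sin θ = p·1.360 = 0.2711 → θ = 15.73°; offset = 23.1·tan 15.73° = 6.507 m.
Summing the layer offsets gives 9.702 m.

9.7 m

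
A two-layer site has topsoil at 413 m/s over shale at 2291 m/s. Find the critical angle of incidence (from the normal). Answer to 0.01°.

10.39°

Critical incidence: sin θ_c = V₁/V₂ = 413/2291 = 0.1803.
θ_c = arcsin 0.1803 = 10.39°.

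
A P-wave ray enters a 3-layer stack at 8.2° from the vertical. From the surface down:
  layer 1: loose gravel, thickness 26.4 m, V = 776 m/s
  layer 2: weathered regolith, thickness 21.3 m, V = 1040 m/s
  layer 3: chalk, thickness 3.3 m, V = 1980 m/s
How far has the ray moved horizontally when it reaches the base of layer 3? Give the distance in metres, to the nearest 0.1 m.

9.2 m

Apply Snell's law at each interface; in layer i the horizontal offset is hᵢ·tan θᵢ.
Layer 1: θ = 8.20°; offset = 26.4·tan 8.20° = 3.804 m.
Layer 2: sin θ = 1040·sin 8.2°/776 = 0.1912, θ = 11.02°; offset = 21.3·tan 11.02° = 4.148 m.
Layer 3: sin θ = 1980·sin 8.2°/776 = 0.3639, θ = 21.34°; offset = 3.3·tan 21.34° = 1.289 m.
Σ offsets = 9.242 m.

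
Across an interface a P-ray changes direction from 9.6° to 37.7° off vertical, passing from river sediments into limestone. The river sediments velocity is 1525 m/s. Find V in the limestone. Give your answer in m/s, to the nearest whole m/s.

5592 m/s

sin 9.6° = 0.1668; sin 37.7° = 0.6115.
V₂ = V₁·(sin θ₂/sin θ₁) = 1525·(0.6115/0.1668) = 5592.05 m/s.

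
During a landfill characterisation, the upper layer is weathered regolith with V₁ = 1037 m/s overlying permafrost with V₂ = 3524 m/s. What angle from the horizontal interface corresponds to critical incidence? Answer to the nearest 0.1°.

Critical incidence: sin θ_c = V₁/V₂ = 1037/3524 = 0.2943.
θ_c = arcsin 0.2943 = 17.11°.
Measured from the interface: 90° − 17.11° = 72.89°.

72.9°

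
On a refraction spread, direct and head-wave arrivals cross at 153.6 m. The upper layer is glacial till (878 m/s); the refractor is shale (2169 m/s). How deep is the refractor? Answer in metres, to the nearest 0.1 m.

50.0 m

x_cross = 2h·√((V₂+V₁)/(V₂−V₁)) → h = x_cross / (2·√((V₂+V₁)/(V₂−V₁))).
√((V₂+V₁)/(V₂−V₁)) = √((2169+878)/(2169−878)) = 1.5363.
h = 153.6 / (2·1.5363) = 49.99 m.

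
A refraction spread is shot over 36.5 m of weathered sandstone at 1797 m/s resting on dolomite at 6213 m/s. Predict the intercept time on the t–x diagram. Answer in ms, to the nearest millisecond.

θ_c = arcsin(V₁/V₂) = arcsin(1797/6213) = 16.81°; cos θ_c = 0.9573.
tᵢ = 2h·cos θ_c / V₁ = 2·36.5·0.9573 / 1797 = 0.03889 s.

39 ms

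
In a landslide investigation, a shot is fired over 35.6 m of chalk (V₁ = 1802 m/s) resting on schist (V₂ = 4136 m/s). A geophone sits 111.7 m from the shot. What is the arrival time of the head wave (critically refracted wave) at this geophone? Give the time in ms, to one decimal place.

62.6 ms

θ_c = arcsin(V₁/V₂) = arcsin(1802/4136) = 25.83°, cos θ_c = 0.9001.
Intercept time tᵢ = 2h cos θ_c / V₁ = 2·35.6·0.9001/1802 = 0.03556 s.
t = x/V₂ + tᵢ = 111.7/4136 + 0.03556 = 0.06257 s.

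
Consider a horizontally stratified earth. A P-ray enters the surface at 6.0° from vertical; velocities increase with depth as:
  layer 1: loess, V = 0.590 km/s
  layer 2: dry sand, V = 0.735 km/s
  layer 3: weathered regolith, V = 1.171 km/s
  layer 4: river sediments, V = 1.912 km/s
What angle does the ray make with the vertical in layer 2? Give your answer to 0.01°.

Snell's law across each interface conserves sin θ / V, so sin θ_2 = V_2·sin θ₁/V₁.
sin θ_2 = 0.735 × sin 6.0° / 0.590 = 0.1302.
θ_2 = 7.48° from the vertical.

7.48°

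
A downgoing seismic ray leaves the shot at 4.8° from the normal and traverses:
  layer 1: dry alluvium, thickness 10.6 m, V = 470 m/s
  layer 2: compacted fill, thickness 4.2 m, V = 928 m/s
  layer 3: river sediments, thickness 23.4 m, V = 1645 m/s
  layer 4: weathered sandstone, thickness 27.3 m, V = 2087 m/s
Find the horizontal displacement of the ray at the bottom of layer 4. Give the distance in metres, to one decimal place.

Ray parameter p = sin 4.8° / 470 m/s = 1.7804e-04 s/m.
Layer 1: θ = 4.80°; offset = 10.6·tan 4.80° = 0.890 m.
Layer 2: sin θ = p·928 = 0.1652 → θ = 9.51°; offset = 4.2·tan 9.51° = 0.704 m.
Layer 3: sin θ = p·1645 = 0.2929 → θ = 17.03°; offset = 23.4·tan 17.03° = 7.167 m.
Layer 4: sin θ = p·2087 = 0.3716 → θ = 21.81°; offset = 27.3·tan 21.81° = 10.926 m.
Summing the layer offsets gives 19.687 m.

19.7 m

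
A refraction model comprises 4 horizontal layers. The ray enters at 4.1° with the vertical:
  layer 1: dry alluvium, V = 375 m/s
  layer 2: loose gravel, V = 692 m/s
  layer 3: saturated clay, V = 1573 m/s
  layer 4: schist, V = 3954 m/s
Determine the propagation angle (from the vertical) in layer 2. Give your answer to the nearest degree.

Snell's law across each interface conserves sin θ / V, so sin θ_2 = V_2·sin θ₁/V₁.
sin θ_2 = 692 × sin 4.1° / 375 = 0.1319.
θ_2 = arcsin 0.1319 = 7.58°.

8°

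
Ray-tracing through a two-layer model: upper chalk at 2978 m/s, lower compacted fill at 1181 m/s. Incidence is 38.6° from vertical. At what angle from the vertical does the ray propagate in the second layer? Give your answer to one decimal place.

Snell's law: sin θ₂ = (V₂/V₁)·sin θ₁ = (1181/2978)·sin 38.6° = 0.2474.
θ₂ = arcsin 0.2474 = 14.32° from the normal.

14.3°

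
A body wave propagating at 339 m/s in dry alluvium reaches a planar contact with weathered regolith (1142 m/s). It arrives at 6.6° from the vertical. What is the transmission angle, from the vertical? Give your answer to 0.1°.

sin θ₁/V₁ = sin θ₂/V₂ ⇒ sin θ₂ = 1142·sin 6.6°/339 = 1142·0.1149/339 = 0.3872.
θ₂ = sin⁻¹(0.3872) = 22.78° (from vertical).

22.8°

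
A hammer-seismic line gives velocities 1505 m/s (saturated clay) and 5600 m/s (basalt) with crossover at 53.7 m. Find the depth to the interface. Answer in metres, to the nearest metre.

x_cross = 2h·√((V₂+V₁)/(V₂−V₁)) → h = x_cross / (2·√((V₂+V₁)/(V₂−V₁))).
√((V₂+V₁)/(V₂−V₁)) = √((5600+1505)/(5600−1505)) = 1.3172.
h = 53.7 / (2·1.3172) = 20.38 m.

20 m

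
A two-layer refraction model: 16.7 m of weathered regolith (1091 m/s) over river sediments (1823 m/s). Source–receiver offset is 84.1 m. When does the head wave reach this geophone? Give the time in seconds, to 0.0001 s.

0.0707 s

θ_c = arcsin(V₁/V₂) = arcsin(1091/1823) = 36.76°, cos θ_c = 0.8011.
Intercept time tᵢ = 2h cos θ_c / V₁ = 2·16.7·0.8011/1091 = 0.02453 s.
t = x/V₂ + tᵢ = 84.1/1823 + 0.02453 = 0.07066 s.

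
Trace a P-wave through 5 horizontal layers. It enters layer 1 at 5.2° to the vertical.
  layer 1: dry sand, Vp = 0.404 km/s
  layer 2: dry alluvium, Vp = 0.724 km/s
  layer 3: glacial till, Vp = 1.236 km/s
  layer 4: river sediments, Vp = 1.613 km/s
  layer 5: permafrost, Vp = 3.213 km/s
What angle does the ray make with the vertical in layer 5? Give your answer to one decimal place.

46.1°

Ray parameter p = sin 5.2° / 0.404 = 2.2434e-01 s/km.
sin θ_5 = p·V_5 = 2.2434e-01 × 3.213 = 0.7208.
θ_5 = 46.12° from the vertical.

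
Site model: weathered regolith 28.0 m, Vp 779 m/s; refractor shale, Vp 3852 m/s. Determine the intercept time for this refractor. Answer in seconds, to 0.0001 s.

0.0704 s

tᵢ = 2h·√(V₂²−V₁²)/(V₁V₂).
√(V₂²−V₁²) = √(3852²−779²) = 3772.4 m/s.
tᵢ = 2·28.0·3772.4/(779·3852) = 0.07040 s.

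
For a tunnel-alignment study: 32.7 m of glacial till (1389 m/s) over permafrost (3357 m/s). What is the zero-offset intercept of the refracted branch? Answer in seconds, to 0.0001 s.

0.0429 s

θ_c = arcsin(V₁/V₂) = arcsin(1389/3357) = 24.44°; cos θ_c = 0.9104.
tᵢ = 2h·cos θ_c / V₁ = 2·32.7·0.9104 / 1389 = 0.04286 s.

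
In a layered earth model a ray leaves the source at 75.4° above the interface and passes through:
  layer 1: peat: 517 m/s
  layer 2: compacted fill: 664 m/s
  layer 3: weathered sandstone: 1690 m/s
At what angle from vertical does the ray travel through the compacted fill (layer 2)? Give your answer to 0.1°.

From the normal: θ₁ = 90° − 75.4° = 14.6°.
Ray parameter p = sin 14.6° / 517 = 4.8756e-04 s/m.
sin θ_2 = p·V_2 = 4.8756e-04 × 664 = 0.3237.
θ_2 = 18.89° from the vertical.

18.9°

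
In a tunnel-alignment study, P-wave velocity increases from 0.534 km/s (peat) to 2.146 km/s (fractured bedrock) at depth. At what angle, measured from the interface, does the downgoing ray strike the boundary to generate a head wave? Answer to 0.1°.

75.6°

At critical incidence the refracted ray runs along the interface (θ₂ = 90°), so sin θ_c = V₁/V₂.
θ_c = arcsin(0.534/2.146) = arcsin 0.2488 = 14.41°.
Measured from the interface: 90° − 14.41° = 75.59°.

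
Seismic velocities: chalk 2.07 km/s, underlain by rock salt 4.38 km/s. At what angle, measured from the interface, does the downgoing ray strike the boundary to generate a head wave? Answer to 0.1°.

61.8°

At critical incidence the refracted ray runs along the interface (θ₂ = 90°), so sin θ_c = V₁/V₂.
θ_c = arcsin(2.07/4.38) = arcsin 0.4726 = 28.20°.
Measured from the interface: 90° − 28.20° = 61.80°.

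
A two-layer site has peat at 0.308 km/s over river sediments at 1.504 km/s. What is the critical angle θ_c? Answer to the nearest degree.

Critical incidence: sin θ_c = V₁/V₂ = 0.308/1.504 = 0.2048.
θ_c = arcsin 0.2048 = 11.82°.

12°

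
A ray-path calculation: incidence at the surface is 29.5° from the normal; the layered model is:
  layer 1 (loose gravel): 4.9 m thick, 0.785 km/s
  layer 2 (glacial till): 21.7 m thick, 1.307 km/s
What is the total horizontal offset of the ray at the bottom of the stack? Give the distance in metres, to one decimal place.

33.8 m

Ray parameter p = sin 29.5° / 0.785 km/s = 6.2729e-01 s/km.
Layer 1: θ = 29.50°; offset = 4.9·tan 29.50° = 2.772 m.
Layer 2: sin θ = p·1.307 = 0.8199 → θ = 55.07°; offset = 21.7·tan 55.07° = 31.074 m.
Σ offsets = 33.846 m.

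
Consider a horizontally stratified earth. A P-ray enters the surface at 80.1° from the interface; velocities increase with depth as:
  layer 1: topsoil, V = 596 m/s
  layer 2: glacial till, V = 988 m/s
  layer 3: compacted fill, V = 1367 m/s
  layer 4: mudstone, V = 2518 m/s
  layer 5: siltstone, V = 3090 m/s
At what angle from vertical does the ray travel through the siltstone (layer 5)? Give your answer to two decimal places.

From the normal: θ₁ = 90° − 80.1° = 9.9°.
Snell's law across each interface conserves sin θ / V, so sin θ_5 = V_5·sin θ₁/V₁.
sin θ_5 = 3090 × sin 9.9° / 596 = 0.8914.
θ_5 = 63.05° from the vertical.

63.05°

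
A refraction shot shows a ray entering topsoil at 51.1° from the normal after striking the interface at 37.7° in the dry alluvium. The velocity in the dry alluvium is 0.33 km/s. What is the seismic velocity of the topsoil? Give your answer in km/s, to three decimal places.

Snell's law: sin 37.7°/V₁ = sin 51.1°/V₂.
V₂ = V₁·sin 51.1°/sin 37.7° = 0.33 × 1.2726 = 0.420 km/s.

0.420 km/s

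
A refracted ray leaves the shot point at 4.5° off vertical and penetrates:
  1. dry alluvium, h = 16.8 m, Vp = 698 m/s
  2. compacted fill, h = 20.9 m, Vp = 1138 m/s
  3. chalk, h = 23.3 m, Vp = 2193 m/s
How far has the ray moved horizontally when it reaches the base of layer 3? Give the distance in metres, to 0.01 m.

9.94 m

p = sin θ₁/V₁ = sin 4.5°/698 = 1.1241e-04 s/m is conserved through the stack.
Layer 1: θ = 4.50°; offset = 16.8·tan 4.50° = 1.3222 m.
Layer 2: sin θ = p·1138 = 0.1279 → θ = 7.35°; offset = 20.9·tan 7.35° = 2.6956 m.
Layer 3: sin θ = p·2193 = 0.2465 → θ = 14.27°; offset = 23.3·tan 14.27° = 5.9265 m.
Total horizontal offset = 9.9443 m.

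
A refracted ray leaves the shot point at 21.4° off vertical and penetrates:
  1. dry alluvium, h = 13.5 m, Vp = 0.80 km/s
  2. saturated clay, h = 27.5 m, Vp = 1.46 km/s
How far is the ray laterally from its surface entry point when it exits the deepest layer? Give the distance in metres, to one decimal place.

29.8 m

Ray parameter p = sin 21.4° / 0.80 km/s = 4.5610e-01 s/km.
Layer 1: θ = 21.40°; offset = 13.5·tan 21.40° = 5.291 m.
Layer 2: sin θ = p·1.46 = 0.6659 → θ = 41.75°; offset = 27.5·tan 41.75° = 24.546 m.
Total horizontal offset = 29.837 m.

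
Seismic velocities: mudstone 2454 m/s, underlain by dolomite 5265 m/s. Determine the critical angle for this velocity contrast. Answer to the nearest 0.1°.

At critical incidence the refracted ray runs along the interface (θ₂ = 90°), so sin θ_c = V₁/V₂.
θ_c = arcsin(2454/5265) = arcsin 0.4661 = 27.78°.

27.8°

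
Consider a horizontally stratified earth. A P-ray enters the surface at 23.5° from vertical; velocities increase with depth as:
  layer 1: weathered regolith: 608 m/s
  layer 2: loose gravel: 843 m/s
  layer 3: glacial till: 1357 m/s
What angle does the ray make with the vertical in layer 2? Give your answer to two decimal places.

33.56°

Ray parameter p = sin 23.5° / 608 = 6.5584e-04 s/m.
sin θ_2 = p·V_2 = 6.5584e-04 × 843 = 0.5529.
θ_2 = 33.56° from the vertical.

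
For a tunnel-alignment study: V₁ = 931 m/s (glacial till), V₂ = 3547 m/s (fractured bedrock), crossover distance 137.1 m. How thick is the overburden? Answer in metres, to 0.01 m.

52.39 m

h = (x_cross/2)·√((V₂−V₁)/(V₂+V₁)).
(V₂−V₁)/(V₂+V₁) = (3547−931)/(3547+931) = 0.5842; √ = 0.7643.
h = (137.1/2)·0.7643 = 52.39 m.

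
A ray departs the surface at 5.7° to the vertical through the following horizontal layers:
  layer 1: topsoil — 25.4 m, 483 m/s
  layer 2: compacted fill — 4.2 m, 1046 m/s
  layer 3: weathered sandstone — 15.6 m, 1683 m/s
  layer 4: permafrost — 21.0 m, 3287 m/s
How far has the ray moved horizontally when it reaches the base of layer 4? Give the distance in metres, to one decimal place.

28.5 m

Ray parameter p = sin 5.7° / 483 m/s = 2.0563e-04 s/m.
Layer 1: θ = 5.70°; offset = 25.4·tan 5.70° = 2.535 m.
Layer 2: sin θ = p·1046 = 0.2151 → θ = 12.42°; offset = 4.2·tan 12.42° = 0.925 m.
Layer 3: sin θ = p·1683 = 0.3461 → θ = 20.25°; offset = 15.6·tan 20.25° = 5.754 m.
Layer 4: sin θ = p·3287 = 0.6759 → θ = 42.52°; offset = 21.0·tan 42.52° = 19.260 m.
Total horizontal offset = 28.474 m.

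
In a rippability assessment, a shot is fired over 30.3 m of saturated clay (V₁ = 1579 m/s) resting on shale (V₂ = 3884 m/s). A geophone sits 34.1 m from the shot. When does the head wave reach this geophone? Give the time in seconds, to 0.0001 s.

t = x/V₂ + 2h·√(V₂²−V₁²)/(V₁V₂).
√(V₂²−V₁²) = √(3884²−1579²) = 3548.6 m/s; delay term = 2·30.3·3548.6/(1579·3884) = 0.03506 s.
t = 34.1/3884 + 0.03506 = 0.04384 s.

0.0438 s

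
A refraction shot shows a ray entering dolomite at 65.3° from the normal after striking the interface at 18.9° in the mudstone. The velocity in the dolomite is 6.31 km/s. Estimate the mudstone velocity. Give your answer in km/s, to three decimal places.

sin 18.9° = 0.3239; sin 65.3° = 0.9085.
V₁ = V₂·(sin θ₁/sin θ₂) = 6.31·(0.3239/0.9085) = 2.250 km/s.

2.250 km/s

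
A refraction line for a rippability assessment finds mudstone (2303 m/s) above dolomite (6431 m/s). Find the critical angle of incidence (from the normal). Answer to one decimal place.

Critical incidence: sin θ_c = V₁/V₂ = 2303/6431 = 0.3581.
θ_c = arcsin 0.3581 = 20.98°.

21.0°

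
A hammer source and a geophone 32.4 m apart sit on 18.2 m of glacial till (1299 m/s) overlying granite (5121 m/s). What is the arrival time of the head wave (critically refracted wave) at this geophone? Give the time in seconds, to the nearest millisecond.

θ_c = arcsin(V₁/V₂) = arcsin(1299/5121) = 14.69°, cos θ_c = 0.9673.
Intercept time tᵢ = 2h cos θ_c / V₁ = 2·18.2·0.9673/1299 = 0.02711 s.
t = x/V₂ + tᵢ = 32.4/5121 + 0.02711 = 0.03343 s.

0.033 s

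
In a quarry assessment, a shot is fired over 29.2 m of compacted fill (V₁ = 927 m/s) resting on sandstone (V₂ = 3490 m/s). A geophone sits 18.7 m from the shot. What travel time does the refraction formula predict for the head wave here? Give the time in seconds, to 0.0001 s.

0.0661 s

θ_c = arcsin(V₁/V₂) = arcsin(927/3490) = 15.40°, cos θ_c = 0.9641.
Intercept time tᵢ = 2h cos θ_c / V₁ = 2·29.2·0.9641/927 = 0.06074 s.
t = x/V₂ + tᵢ = 18.7/3490 + 0.06074 = 0.06609 s.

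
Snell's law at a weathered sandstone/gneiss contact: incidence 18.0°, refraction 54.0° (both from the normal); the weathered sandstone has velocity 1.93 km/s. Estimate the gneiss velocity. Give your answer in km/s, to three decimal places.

sin 18.0° = 0.3090; sin 54.0° = 0.8090.
V₂ = V₁·(sin θ₂/sin θ₁) = 1.93·(0.8090/0.3090) = 5.053 km/s.

5.053 km/s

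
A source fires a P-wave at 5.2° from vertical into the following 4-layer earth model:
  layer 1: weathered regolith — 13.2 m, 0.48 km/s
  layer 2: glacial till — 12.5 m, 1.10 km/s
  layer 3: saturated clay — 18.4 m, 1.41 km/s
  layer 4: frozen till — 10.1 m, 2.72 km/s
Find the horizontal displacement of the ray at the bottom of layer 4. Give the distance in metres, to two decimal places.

14.98 m

p = sin θ₁/V₁ = sin 5.2°/0.48 = 1.8882e-01 s/km is conserved through the stack.
Layer 1: θ = 5.20°; offset = 13.2·tan 5.20° = 1.2013 m.
Layer 2: sin θ = p·1.10 = 0.2077 → θ = 11.99°; offset = 12.5·tan 11.99° = 2.6541 m.
Layer 3: sin θ = p·1.41 = 0.2662 → θ = 15.44°; offset = 18.4·tan 15.44° = 5.0821 m.
Layer 4: sin θ = p·2.72 = 0.5136 → θ = 30.90°; offset = 10.1·tan 30.90° = 6.0454 m.
Total horizontal offset = 14.9829 m.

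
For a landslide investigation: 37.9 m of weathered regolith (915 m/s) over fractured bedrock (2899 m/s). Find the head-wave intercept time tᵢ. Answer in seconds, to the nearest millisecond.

0.079 s

θ_c = arcsin(V₁/V₂) = arcsin(915/2899) = 18.40°; cos θ_c = 0.9489.
tᵢ = 2h·cos θ_c / V₁ = 2·37.9·0.9489 / 915 = 0.07861 s.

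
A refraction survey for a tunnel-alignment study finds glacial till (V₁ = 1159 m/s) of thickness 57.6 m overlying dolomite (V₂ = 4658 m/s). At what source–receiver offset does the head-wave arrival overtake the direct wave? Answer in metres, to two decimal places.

148.54 m

x_cross = 2h·√((V₂+V₁)/(V₂−V₁)).
(V₂+V₁)/(V₂−V₁) = (4658+1159)/(4658−1159) = 1.6625; √ = 1.2894.
x_cross = 2·57.6·1.2894 = 148.54 m.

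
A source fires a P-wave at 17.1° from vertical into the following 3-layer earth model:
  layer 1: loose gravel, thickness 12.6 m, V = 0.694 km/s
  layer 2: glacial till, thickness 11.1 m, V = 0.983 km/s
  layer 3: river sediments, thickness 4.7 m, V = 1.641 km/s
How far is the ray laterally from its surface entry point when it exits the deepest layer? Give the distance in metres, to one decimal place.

13.5 m

p = sin θ₁/V₁ = sin 17.1°/0.694 = 4.2369e-01 s/km is conserved through the stack.
Layer 1: θ = 17.10°; offset = 12.6·tan 17.10° = 3.876 m.
Layer 2: sin θ = p·0.983 = 0.4165 → θ = 24.61°; offset = 11.1·tan 24.61° = 5.085 m.
Layer 3: sin θ = p·1.641 = 0.6953 → θ = 44.05°; offset = 4.7·tan 44.05° = 4.547 m.
Total horizontal offset = 13.508 m.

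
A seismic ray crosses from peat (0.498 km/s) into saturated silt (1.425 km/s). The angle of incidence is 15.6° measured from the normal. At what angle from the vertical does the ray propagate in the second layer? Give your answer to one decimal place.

Snell's law: sin θ₂ = (V₂/V₁)·sin θ₁ = (1.425/0.498)·sin 15.6° = 0.7695.
θ₂ = arcsin 0.7695 = 50.31° from the normal.

50.3°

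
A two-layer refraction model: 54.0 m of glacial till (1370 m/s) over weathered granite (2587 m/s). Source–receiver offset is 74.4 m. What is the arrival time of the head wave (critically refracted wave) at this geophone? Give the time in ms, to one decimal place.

95.6 ms

t = x/V₂ + 2h·√(V₂²−V₁²)/(V₁V₂).
√(V₂²−V₁²) = √(2587²−1370²) = 2194.5 m/s; delay term = 2·54.0·2194.5/(1370·2587) = 0.06687 s.
t = 74.4/2587 + 0.06687 = 0.09563 s.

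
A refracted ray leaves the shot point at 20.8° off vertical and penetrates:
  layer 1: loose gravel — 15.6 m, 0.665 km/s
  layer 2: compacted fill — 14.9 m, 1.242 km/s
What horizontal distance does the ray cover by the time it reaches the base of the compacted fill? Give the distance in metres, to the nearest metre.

19 m

Apply Snell's law at each interface; in layer i the horizontal offset is hᵢ·tan θᵢ.
Layer 1: θ = 20.80°; offset = 15.6·tan 20.80° = 5.926 m.
Layer 2: sin θ = 1.242·sin 20.8°/0.665 = 0.6632, θ = 41.55°; offset = 14.9·tan 41.55° = 13.204 m.
Σ offsets = 19.130 m.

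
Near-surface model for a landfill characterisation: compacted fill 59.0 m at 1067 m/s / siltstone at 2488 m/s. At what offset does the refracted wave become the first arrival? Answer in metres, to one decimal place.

θ_c = arcsin(1067/2488) = 25.40°, so cos θ_c = 0.9034 and tᵢ = 2h cos θ_c/V₁ = 0.0999 s.
At crossover x/V₁ = x/V₂ + tᵢ ⇒ x = tᵢ/(1/V₁ − 1/V₂) = 0.09990/(9.3721e-04 − 4.0193e-04) = 186.64 m.

186.6 m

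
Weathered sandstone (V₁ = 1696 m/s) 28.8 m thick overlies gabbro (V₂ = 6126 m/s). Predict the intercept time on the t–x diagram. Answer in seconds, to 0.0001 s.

0.0326 s

tᵢ = 2h·√(V₂²−V₁²)/(V₁V₂).
√(V₂²−V₁²) = √(6126²−1696²) = 5886.5 m/s.
tᵢ = 2·28.8·5886.5/(1696·6126) = 0.03263 s.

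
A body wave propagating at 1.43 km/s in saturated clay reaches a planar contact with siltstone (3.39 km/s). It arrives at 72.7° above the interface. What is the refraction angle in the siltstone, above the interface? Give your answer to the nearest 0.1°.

45.2°

Convert to the normal: θ₁ = 90° − 72.7° = 17.3°.
sin θ₁/V₁ = sin θ₂/V₂ ⇒ sin θ₂ = 3.39·sin 17.3°/1.43 = 3.39·0.2974/1.43 = 0.7050.
θ₂ = sin⁻¹(0.7050) = 44.83° (from vertical).
From the interface: 90° − 44.83° = 45.17°.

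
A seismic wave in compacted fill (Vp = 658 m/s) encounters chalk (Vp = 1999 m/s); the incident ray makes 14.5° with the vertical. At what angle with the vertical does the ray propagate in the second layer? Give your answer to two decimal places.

Snell's law: sin θ₂ = (V₂/V₁)·sin θ₁ = (1999/658)·sin 14.5° = 0.7607.
θ₂ = arcsin 0.7607 = 49.52° from the normal.

49.52°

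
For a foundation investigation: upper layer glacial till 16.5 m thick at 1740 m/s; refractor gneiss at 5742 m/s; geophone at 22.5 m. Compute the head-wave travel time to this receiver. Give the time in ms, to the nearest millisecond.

θ_c = arcsin(V₁/V₂) = arcsin(1740/5742) = 17.64°, cos θ_c = 0.9530.
Intercept time tᵢ = 2h cos θ_c / V₁ = 2·16.5·0.9530/1740 = 0.01807 s.
t = x/V₂ + tᵢ = 22.5/5742 + 0.01807 = 0.02199 s.

22 ms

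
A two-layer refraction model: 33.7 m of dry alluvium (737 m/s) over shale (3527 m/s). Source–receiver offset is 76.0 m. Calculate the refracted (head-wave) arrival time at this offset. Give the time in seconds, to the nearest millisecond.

θ_c = arcsin(V₁/V₂) = arcsin(737/3527) = 12.06°, cos θ_c = 0.9779.
Intercept time tᵢ = 2h cos θ_c / V₁ = 2·33.7·0.9779/737 = 0.08943 s.
t = x/V₂ + tᵢ = 76.0/3527 + 0.08943 = 0.11098 s.

0.111 s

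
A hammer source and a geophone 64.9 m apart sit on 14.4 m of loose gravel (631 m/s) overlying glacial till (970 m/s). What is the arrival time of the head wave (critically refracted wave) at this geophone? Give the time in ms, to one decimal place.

t = x/V₂ + 2h·√(V₂²−V₁²)/(V₁V₂).
√(V₂²−V₁²) = √(970²−631²) = 736.7 m/s; delay term = 2·14.4·736.7/(631·970) = 0.03466 s.
t = 64.9/970 + 0.03466 = 0.10157 s.

101.6 ms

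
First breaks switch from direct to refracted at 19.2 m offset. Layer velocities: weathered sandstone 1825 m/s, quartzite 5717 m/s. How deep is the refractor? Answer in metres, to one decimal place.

6.9 m

x_cross = 2h·√((V₂+V₁)/(V₂−V₁)) → h = x_cross / (2·√((V₂+V₁)/(V₂−V₁))).
√((V₂+V₁)/(V₂−V₁)) = √((5717+1825)/(5717−1825)) = 1.3921.
h = 19.2 / (2·1.3921) = 6.90 m.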